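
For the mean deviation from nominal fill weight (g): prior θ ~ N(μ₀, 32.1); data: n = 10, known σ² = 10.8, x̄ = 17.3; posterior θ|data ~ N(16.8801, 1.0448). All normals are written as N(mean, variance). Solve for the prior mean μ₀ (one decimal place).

μ₀ = 4.4

With known observation variance, the Normal–Normal posterior has precision τ_n = τ₀ + n/σ² and mean μ_n = (τ₀μ₀ + (n/σ²)x̄)/τ_n.
Here τ₀ = 1/32.1 = 0.031153 and τ_data = 10/10.8 = 0.925926, so τ_n = 0.957079.
Rearranging for μ₀: μ₀ = (μ_n·τ_n − τ_data·x̄)/τ₀ = (16.8801·0.957079 − 0.925926·17.3) / 0.031153 = 0.137069/0.031153 ≈ 4.4.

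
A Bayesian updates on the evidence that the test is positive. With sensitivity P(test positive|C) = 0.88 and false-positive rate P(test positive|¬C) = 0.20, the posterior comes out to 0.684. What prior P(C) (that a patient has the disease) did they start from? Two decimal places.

Bayes' rule in odds form gives O(C|E) = O(C)·[P(E|C)/P(E|¬C)], hence O(C) = O(C|E)/LR.
Posterior odds = 0.684/(1−0.684) = 2.1646. LR = 0.88/0.20 = 4.4000.
Prior odds = 2.1646/4.4000 = 0.4920, so P(C) = 0.4920/(1+0.4920) ≈ 0.33.

P(C) = 0.33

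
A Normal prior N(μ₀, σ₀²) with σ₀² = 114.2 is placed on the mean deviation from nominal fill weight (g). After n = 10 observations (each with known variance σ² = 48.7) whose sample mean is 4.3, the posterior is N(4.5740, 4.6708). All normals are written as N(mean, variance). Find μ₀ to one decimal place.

μ₀ = 11.0

With known observation variance, the Normal–Normal posterior has precision τ_n = τ₀ + n/σ² and mean μ_n = (τ₀μ₀ + (n/σ²)x̄)/τ_n.
Here τ₀ = 1/114.2 = 0.008757 and τ_data = 10/48.7 = 0.205339, so τ_n = 0.214096.
Rearranging for μ₀: μ₀ = (μ_n·τ_n − τ_data·x̄)/τ₀ = (4.5740·0.214096 − 0.205339·4.3) / 0.008757 = 0.096317/0.008757 ≈ 11.0.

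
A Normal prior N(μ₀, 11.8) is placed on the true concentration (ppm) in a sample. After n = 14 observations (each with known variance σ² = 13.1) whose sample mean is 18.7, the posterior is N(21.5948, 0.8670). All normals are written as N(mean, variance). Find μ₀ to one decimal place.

μ₀ = 58.1

The posterior mean is a precision-weighted average: μ_n = (τ₀μ₀ + τ_data·x̄)/(τ₀+τ_data), with τ₀=1/σ₀² and τ_data=n/σ².
Here τ₀ = 1/11.8 = 0.084746 and τ_data = 14/13.1 = 1.068702, so τ_n = 1.153448.
Rearranging for μ₀: μ₀ = (μ_n·τ_n − τ_data·x̄)/τ₀ = (21.5948·1.153448 − 1.068702·18.7) / 0.084746 = 4.923751/0.084746 ≈ 58.1.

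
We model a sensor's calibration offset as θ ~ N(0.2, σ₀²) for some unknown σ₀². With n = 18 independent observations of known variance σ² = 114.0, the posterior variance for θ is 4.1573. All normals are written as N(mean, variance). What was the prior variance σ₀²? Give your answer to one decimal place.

σ₀² = 12.1

Posterior precision equals prior precision plus data precision: 1/σ_n² = 1/σ₀² + n/σ².
So 1/σ₀² = 1/4.1573 − 18/114.0 = 0.240541 − 0.157895 = 0.082646.
Hence σ₀² = 1/0.082646 ≈ 12.1.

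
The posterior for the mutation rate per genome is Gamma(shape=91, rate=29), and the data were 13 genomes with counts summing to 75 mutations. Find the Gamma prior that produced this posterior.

Gamma(shape=16, rate=16)

Gamma–Poisson conjugacy: posterior shape = α + Σxᵢ, posterior rate = β + n.
So α = 91 − 75 = 16 and β = 29 − 13 = 16.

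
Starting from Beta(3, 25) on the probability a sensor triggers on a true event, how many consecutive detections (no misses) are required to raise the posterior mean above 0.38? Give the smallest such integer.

After k detections and 0 misses the posterior is Beta(3+k, 25), with mean (3+k)/(3+25+k).
Set (3+k)/(28+k) > 0.38 and solve: k > (0.38·28 − 3)/(1 − 0.38) = 12.323.
The smallest integer exceeding 12.323 is 13.

k = 13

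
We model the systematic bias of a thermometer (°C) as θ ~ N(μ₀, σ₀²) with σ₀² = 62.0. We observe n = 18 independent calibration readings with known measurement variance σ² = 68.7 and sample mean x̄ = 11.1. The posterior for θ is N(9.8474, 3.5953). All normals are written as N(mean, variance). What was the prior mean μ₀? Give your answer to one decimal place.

μ₀ = -10.5

With known observation variance, the Normal–Normal posterior has precision τ_n = τ₀ + n/σ² and mean μ_n = (τ₀μ₀ + (n/σ²)x̄)/τ_n.
Here τ₀ = 1/62.0 = 0.016129 and τ_data = 18/68.7 = 0.262009, so τ_n = 0.278138.
Rearranging for μ₀: μ₀ = (μ_n·τ_n − τ_data·x̄)/τ₀ = (9.8474·0.278138 − 0.262009·11.1) / 0.016129 = -0.169364/0.016129 ≈ -10.5.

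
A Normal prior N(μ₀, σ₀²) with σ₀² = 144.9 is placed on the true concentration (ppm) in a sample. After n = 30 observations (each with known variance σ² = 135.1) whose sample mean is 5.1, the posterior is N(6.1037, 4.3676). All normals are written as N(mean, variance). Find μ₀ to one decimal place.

The posterior mean is a precision-weighted average: μ_n = (τ₀μ₀ + τ_data·x̄)/(τ₀+τ_data), with τ₀=1/σ₀² and τ_data=n/σ².
Here τ₀ = 1/144.9 = 0.006901 and τ_data = 30/135.1 = 0.222058, so τ_n = 0.228959.
Rearranging for μ₀: μ₀ = (μ_n·τ_n − τ_data·x̄)/τ₀ = (6.1037·0.228959 − 0.222058·5.1) / 0.006901 = 0.265001/0.006901 ≈ 38.4.

μ₀ = 38.4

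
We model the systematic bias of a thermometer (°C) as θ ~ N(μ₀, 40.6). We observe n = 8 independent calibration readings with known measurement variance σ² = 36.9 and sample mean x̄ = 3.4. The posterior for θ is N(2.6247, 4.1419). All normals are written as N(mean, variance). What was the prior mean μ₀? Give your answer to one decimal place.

The posterior mean is a precision-weighted average: μ_n = (τ₀μ₀ + τ_data·x̄)/(τ₀+τ_data), with τ₀=1/σ₀² and τ_data=n/σ².
Here τ₀ = 1/40.6 = 0.024631 and τ_data = 8/36.9 = 0.216802, so τ_n = 0.241433.
Rearranging for μ₀: μ₀ = (μ_n·τ_n − τ_data·x̄)/τ₀ = (2.6247·0.241433 − 0.216802·3.4) / 0.024631 = -0.103438/0.024631 ≈ -4.2.

μ₀ = -4.2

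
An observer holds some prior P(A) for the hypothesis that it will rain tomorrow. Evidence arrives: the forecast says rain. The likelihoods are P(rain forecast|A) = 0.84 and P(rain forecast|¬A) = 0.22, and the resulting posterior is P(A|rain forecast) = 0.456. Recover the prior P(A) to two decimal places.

P(A) = 0.18

In odds form, posterior odds = prior odds × likelihood ratio, so prior odds = posterior odds ÷ LR.
Posterior odds = 0.456/(1−0.456) = 0.8382. LR = 0.84/0.22 = 3.8182.
Prior odds = 0.8382/3.8182 = 0.2195, so P(A) = 0.2195/(1+0.2195) ≈ 0.18.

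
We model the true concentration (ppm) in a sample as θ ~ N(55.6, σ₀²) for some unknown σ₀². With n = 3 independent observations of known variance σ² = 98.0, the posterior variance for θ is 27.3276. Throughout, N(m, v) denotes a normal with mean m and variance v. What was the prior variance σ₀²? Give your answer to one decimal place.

σ₀² = 167.2

Posterior precision equals prior precision plus data precision: 1/σ_n² = 1/σ₀² + n/σ².
So 1/σ₀² = 1/27.3276 − 3/98.0 = 0.036593 − 0.030612 = 0.005981.
Hence σ₀² = 1/0.005981 ≈ 167.2.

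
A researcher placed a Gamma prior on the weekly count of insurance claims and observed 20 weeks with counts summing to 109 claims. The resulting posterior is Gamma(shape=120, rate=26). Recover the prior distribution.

Gamma(shape=11, rate=6)

A Gamma(α, β) prior (rate parametrization) on a Poisson rate with n observations summing to S gives posterior Gamma(α+S, β+n).
So α = 120 − 109 = 11 and β = 26 − 20 = 6.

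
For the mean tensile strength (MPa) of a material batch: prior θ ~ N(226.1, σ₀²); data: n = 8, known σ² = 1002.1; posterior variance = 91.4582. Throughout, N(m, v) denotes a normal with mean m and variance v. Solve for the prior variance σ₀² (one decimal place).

For the Normal–Normal model with known σ², precisions add: τ_n = τ₀ + n/σ².
So 1/σ₀² = 1/91.4582 − 8/1002.1 = 0.010934 − 0.007983 = 0.002951.
Hence σ₀² = 1/0.002951 ≈ 338.9.

σ₀² = 338.9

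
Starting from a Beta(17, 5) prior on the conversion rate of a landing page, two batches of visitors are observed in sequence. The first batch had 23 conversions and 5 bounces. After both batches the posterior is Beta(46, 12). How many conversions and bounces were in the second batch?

6 conversions and 2 bounces

Because Beta–binomial updating is additive in the counts, the combined data contributed (α_post−α_prior, β_post−β_prior) successes and failures.
Total across both batches: 46−17=29 conversions, 12−5=7 bounces.
Subtract the first batch: 29−23=6 conversions and 7−5=2 bounces.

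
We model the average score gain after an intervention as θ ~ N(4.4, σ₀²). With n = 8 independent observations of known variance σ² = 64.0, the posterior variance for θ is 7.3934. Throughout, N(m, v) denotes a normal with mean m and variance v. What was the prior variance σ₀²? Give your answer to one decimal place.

σ₀² = 97.5

For the Normal–Normal model with known σ², precisions add: τ_n = τ₀ + n/σ².
So 1/σ₀² = 1/7.3934 − 8/64.0 = 0.135256 − 0.125000 = 0.010256.
Hence σ₀² = 1/0.010256 ≈ 97.5.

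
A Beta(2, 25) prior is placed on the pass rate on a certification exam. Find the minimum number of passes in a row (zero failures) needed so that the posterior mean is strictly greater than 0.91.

k = 251

After k passes and 0 failures the posterior is Beta(2+k, 25), with mean (2+k)/(2+25+k).
Set (2+k)/(27+k) > 0.91 and solve: k > (0.91·27 − 2)/(1 − 0.91) = 250.778.
The smallest integer exceeding 250.778 is 251.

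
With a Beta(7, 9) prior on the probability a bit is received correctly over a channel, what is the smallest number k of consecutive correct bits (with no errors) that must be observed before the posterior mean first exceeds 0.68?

k = 13

After k correct bits and 0 errors the posterior is Beta(7+k, 9), with mean (7+k)/(7+9+k).
Set (7+k)/(16+k) > 0.68 and solve: k > (0.68·16 − 7)/(1 − 0.68) = 12.125.
The smallest integer exceeding 12.125 is 13.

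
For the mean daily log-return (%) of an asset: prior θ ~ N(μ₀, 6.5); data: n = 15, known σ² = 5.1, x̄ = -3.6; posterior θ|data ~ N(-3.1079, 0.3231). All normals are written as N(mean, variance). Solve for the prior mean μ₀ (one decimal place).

μ₀ = 6.3

With known observation variance, the Normal–Normal posterior has precision τ_n = τ₀ + n/σ² and mean μ_n = (τ₀μ₀ + (n/σ²)x̄)/τ_n.
Here τ₀ = 1/6.5 = 0.153846 and τ_data = 15/5.1 = 2.941176, so τ_n = 3.095022.
Rearranging for μ₀: μ₀ = (μ_n·τ_n − τ_data·x̄)/τ₀ = (-3.1079·3.095022 − 2.941176·-3.6) / 0.153846 = 0.969215/0.153846 ≈ 6.3.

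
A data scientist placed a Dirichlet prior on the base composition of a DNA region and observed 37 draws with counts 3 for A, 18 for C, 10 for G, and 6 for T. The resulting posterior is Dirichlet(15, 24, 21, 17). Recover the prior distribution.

Dirichlet(12, 6, 11, 11)

For a Dirichlet(α) prior with multinomial counts c, the posterior is Dirichlet(α + c) componentwise.
Subtract each count from the matching posterior parameter: 15−3=12, 24−18=6, 21−10=11, 17−6=11.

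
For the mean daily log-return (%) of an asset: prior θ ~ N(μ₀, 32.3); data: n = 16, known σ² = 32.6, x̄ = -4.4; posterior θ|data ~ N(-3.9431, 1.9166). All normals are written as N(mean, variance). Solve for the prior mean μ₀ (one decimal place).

With known observation variance, the Normal–Normal posterior has precision τ_n = τ₀ + n/σ² and mean μ_n = (τ₀μ₀ + (n/σ²)x̄)/τ_n.
Here τ₀ = 1/32.3 = 0.030960 and τ_data = 16/32.6 = 0.490798, so τ_n = 0.521758.
Rearranging for μ₀: μ₀ = (μ_n·τ_n − τ_data·x̄)/τ₀ = (-3.9431·0.521758 − 0.490798·-4.4) / 0.030960 = 0.102167/0.030960 ≈ 3.3.

μ₀ = 3.3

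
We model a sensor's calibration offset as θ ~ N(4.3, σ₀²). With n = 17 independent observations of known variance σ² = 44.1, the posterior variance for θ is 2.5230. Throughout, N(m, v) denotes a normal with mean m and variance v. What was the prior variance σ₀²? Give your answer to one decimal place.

σ₀² = 92.0

For the Normal–Normal model with known σ², precisions add: τ_n = τ₀ + n/σ².
So 1/σ₀² = 1/2.5230 − 17/44.1 = 0.396354 − 0.385488 = 0.010866.
Hence σ₀² = 1/0.010866 ≈ 92.0.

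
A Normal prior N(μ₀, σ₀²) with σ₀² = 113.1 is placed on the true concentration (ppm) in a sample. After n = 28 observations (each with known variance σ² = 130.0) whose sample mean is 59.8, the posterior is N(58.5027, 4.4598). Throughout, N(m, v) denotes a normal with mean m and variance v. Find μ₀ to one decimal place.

With known observation variance, the Normal–Normal posterior has precision τ_n = τ₀ + n/σ² and mean μ_n = (τ₀μ₀ + (n/σ²)x̄)/τ_n.
Here τ₀ = 1/113.1 = 0.008842 and τ_data = 28/130.0 = 0.215385, so τ_n = 0.224227.
Rearranging for μ₀: μ₀ = (μ_n·τ_n − τ_data·x̄)/τ₀ = (58.5027·0.224227 − 0.215385·59.8) / 0.008842 = 0.237862/0.008842 ≈ 26.9.

μ₀ = 26.9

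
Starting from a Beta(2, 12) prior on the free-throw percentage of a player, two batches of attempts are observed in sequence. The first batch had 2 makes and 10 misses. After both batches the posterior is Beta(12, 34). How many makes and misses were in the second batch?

8 makes and 12 misses

Sequential conjugate updates are equivalent to a single update on the pooled data, so total successes = posterior α − prior α and total failures = posterior β − prior β.
Total across both batches: 12−2=10 makes, 34−12=22 misses.
Subtract the first batch: 10−2=8 makes and 22−10=12 misses.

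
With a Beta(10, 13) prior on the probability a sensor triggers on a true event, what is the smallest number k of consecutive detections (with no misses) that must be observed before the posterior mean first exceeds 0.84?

k = 59

After k detections and 0 misses the posterior is Beta(10+k, 13), with mean (10+k)/(10+13+k).
Set (10+k)/(23+k) > 0.84 and solve: k > (0.84·23 − 10)/(1 − 0.84) = 58.250.
The smallest integer exceeding 58.250 is 59, and checking k=59: (69)/(82) = 0.8415 > 0.84.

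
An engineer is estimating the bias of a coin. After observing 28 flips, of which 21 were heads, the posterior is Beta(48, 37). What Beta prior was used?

Beta(27, 30)

A Beta(a, b) prior with s successes and f failures in binomial data gives a Beta(a+s, b+f) posterior.
So a = 48 − 21 = 27 and b = 37 − 7 = 30.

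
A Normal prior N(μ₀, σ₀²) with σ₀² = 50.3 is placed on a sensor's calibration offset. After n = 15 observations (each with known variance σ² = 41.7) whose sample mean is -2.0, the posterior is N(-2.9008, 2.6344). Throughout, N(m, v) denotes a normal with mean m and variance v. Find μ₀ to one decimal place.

μ₀ = -19.2

With known observation variance, the Normal–Normal posterior has precision τ_n = τ₀ + n/σ² and mean μ_n = (τ₀μ₀ + (n/σ²)x̄)/τ_n.
Here τ₀ = 1/50.3 = 0.019881 and τ_data = 15/41.7 = 0.359712, so τ_n = 0.379593.
Rearranging for μ₀: μ₀ = (μ_n·τ_n − τ_data·x̄)/τ₀ = (-2.9008·0.379593 − 0.359712·-2.0) / 0.019881 = -0.381699/0.019881 ≈ -19.2.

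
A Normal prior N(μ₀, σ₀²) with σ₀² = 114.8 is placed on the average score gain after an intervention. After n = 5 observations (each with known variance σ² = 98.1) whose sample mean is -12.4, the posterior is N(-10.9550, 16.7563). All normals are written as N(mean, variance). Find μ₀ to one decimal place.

With known observation variance, the Normal–Normal posterior has precision τ_n = τ₀ + n/σ² and mean μ_n = (τ₀μ₀ + (n/σ²)x̄)/τ_n.
Here τ₀ = 1/114.8 = 0.008711 and τ_data = 5/98.1 = 0.050968, so τ_n = 0.059679.
Rearranging for μ₀: μ₀ = (μ_n·τ_n − τ_data·x̄)/τ₀ = (-10.9550·0.059679 − 0.050968·-12.4) / 0.008711 = -0.021780/0.008711 ≈ -2.5.

μ₀ = -2.5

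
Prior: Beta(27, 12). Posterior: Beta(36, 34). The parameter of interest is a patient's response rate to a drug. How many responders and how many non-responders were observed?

9 responders and 22 non-responders

Beta is conjugate to the binomial likelihood: posterior = Beta(a+s, b+f).
So s = 36 − 27 = 9 and f = 34 − 12 = 22.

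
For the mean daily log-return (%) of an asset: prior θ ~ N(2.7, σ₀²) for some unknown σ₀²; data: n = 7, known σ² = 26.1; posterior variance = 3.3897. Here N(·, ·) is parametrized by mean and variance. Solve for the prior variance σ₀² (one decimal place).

σ₀² = 37.3

Posterior precision equals prior precision plus data precision: 1/σ_n² = 1/σ₀² + n/σ².
So 1/σ₀² = 1/3.3897 − 7/26.1 = 0.295011 − 0.268199 = 0.026812.
Hence σ₀² = 1/0.026812 ≈ 37.3.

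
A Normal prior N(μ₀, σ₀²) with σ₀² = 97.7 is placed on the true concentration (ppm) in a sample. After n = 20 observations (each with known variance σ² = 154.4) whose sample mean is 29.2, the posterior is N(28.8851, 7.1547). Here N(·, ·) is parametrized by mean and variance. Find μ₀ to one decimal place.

The posterior mean is a precision-weighted average: μ_n = (τ₀μ₀ + τ_data·x̄)/(τ₀+τ_data), with τ₀=1/σ₀² and τ_data=n/σ².
Here τ₀ = 1/97.7 = 0.010235 and τ_data = 20/154.4 = 0.129534, so τ_n = 0.139769.
Rearranging for μ₀: μ₀ = (μ_n·τ_n − τ_data·x̄)/τ₀ = (28.8851·0.139769 − 0.129534·29.2) / 0.010235 = 0.254849/0.010235 ≈ 24.9.

μ₀ = 24.9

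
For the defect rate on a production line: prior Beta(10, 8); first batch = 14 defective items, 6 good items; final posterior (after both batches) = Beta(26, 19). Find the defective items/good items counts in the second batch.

2 defective items and 5 good items

Sequential conjugate updates are equivalent to a single update on the pooled data, so total successes = posterior α − prior α and total failures = posterior β − prior β.
Total across both batches: 26−10=16 defective items, 19−8=11 good items.
Subtract the first batch: 16−14=2 defective items and 11−6=5 good items.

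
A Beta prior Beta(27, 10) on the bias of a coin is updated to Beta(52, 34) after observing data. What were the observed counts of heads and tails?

25 heads and 24 tails

Under Beta–binomial conjugacy the posterior parameters are (a+s, b+f).
Match parameters: s=52−27=25, f=34−10=24.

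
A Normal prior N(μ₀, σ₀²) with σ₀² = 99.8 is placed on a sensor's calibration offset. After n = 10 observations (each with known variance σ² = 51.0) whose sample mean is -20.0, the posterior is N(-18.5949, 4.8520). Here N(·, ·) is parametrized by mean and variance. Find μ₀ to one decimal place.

μ₀ = 8.9

The posterior mean is a precision-weighted average: μ_n = (τ₀μ₀ + τ_data·x̄)/(τ₀+τ_data), with τ₀=1/σ₀² and τ_data=n/σ².
Here τ₀ = 1/99.8 = 0.010020 and τ_data = 10/51.0 = 0.196078, so τ_n = 0.206098.
Rearranging for μ₀: μ₀ = (μ_n·τ_n − τ_data·x̄)/τ₀ = (-18.5949·0.206098 − 0.196078·-20.0) / 0.010020 = 0.089188/0.010020 ≈ 8.9.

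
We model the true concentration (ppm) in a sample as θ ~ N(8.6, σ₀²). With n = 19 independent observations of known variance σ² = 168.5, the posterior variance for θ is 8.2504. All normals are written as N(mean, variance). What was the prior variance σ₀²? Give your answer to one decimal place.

σ₀² = 118.4

Posterior precision equals prior precision plus data precision: 1/σ_n² = 1/σ₀² + n/σ².
So 1/σ₀² = 1/8.2504 − 19/168.5 = 0.121206 − 0.112760 = 0.008446.
Hence σ₀² = 1/0.008446 ≈ 118.4.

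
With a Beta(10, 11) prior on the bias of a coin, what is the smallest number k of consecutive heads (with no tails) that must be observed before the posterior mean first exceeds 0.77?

k = 27

After k heads and 0 tails the posterior is Beta(10+k, 11), with mean (10+k)/(10+11+k).
Set (10+k)/(21+k) > 0.77 and solve: k > (0.77·21 − 10)/(1 − 0.77) = 26.826.
The smallest integer exceeding 26.826 is 27, and checking k=27: (37)/(48) = 0.7708 > 0.77.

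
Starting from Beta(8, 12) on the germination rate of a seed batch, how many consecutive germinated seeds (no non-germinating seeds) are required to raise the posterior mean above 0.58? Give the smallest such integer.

k = 9

After k germinated seeds and 0 non-germinating seeds the posterior is Beta(8+k, 12), with mean (8+k)/(8+12+k).
Set (8+k)/(20+k) > 0.58 and solve: k > (0.58·20 − 8)/(1 − 0.58) = 8.571.
The smallest integer exceeding 8.571 is 9, and checking k=9: (17)/(29) = 0.5862 > 0.58.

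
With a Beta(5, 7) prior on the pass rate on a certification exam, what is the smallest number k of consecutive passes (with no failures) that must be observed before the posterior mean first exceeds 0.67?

After k passes and 0 failures the posterior is Beta(5+k, 7), with mean (5+k)/(5+7+k).
Set (5+k)/(12+k) > 0.67 and solve: k > (0.67·12 − 5)/(1 − 0.67) = 9.212.
The smallest integer exceeding 9.212 is 10, and checking k=10: (15)/(22) = 0.6818 > 0.67.

k = 10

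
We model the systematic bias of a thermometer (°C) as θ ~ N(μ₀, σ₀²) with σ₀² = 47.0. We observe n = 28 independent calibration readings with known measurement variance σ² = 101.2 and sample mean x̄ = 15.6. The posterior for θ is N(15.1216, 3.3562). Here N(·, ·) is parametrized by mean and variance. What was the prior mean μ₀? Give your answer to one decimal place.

μ₀ = 8.9

With known observation variance, the Normal–Normal posterior has precision τ_n = τ₀ + n/σ² and mean μ_n = (τ₀μ₀ + (n/σ²)x̄)/τ_n.
Here τ₀ = 1/47.0 = 0.021277 and τ_data = 28/101.2 = 0.276680, so τ_n = 0.297957.
Rearranging for μ₀: μ₀ = (μ_n·τ_n − τ_data·x̄)/τ₀ = (15.1216·0.297957 − 0.276680·15.6) / 0.021277 = 0.189379/0.021277 ≈ 8.9.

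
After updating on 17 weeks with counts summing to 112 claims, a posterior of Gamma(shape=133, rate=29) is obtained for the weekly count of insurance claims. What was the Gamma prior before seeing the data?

Gamma(shape=21, rate=12)

Gamma–Poisson conjugacy: posterior shape = α + Σxᵢ, posterior rate = β + n.
So α = 133 − 112 = 21 and β = 29 − 17 = 12.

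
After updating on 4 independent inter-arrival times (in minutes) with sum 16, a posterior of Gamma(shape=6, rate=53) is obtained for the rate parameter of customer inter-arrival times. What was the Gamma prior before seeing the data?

Gamma–exponential conjugacy: posterior shape = α + n, posterior rate = β + Σtᵢ.
So α = 6 − 4 = 2 and β = 53 − 16 = 37.

Gamma(shape=2, rate=37)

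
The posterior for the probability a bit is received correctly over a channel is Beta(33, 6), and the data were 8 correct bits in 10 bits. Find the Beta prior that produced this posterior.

Beta(25, 4)

Beta is conjugate to the binomial likelihood: posterior = Beta(α+s, β+f).
So α = 33 − 8 = 25 and β = 6 − 2 = 4.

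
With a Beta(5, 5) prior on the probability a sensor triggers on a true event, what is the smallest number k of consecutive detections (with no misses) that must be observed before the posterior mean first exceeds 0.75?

k = 11

After k detections and 0 misses the posterior is Beta(5+k, 5), with mean (5+k)/(5+5+k).
Set (5+k)/(10+k) > 0.75 and solve: k > (0.75·10 − 5)/(1 − 0.75) = 10.000.
The smallest integer exceeding 10.000 is 11, and checking k=11: (16)/(21) = 0.7619 > 0.75.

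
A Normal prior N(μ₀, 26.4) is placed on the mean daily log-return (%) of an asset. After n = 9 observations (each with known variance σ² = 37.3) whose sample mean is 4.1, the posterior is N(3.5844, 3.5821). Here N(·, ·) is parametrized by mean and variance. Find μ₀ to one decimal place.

μ₀ = 0.3

With known observation variance, the Normal–Normal posterior has precision τ_n = τ₀ + n/σ² and mean μ_n = (τ₀μ₀ + (n/σ²)x̄)/τ_n.
Here τ₀ = 1/26.4 = 0.037879 and τ_data = 9/37.3 = 0.241287, so τ_n = 0.279166.
Rearranging for μ₀: μ₀ = (μ_n·τ_n − τ_data·x̄)/τ₀ = (3.5844·0.279166 − 0.241287·4.1) / 0.037879 = 0.011366/0.037879 ≈ 0.3.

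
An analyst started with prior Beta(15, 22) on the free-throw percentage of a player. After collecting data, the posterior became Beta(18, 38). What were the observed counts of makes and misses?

A Beta(α, β) prior with s successes and f failures in binomial data gives a Beta(α+s, β+f) posterior.
So s = 18 − 15 = 3 and f = 38 − 22 = 16.

3 makes and 16 misses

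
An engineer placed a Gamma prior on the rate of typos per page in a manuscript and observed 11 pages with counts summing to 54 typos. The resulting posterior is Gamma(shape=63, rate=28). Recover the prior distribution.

A Gamma(α, β) prior (rate parametrization) on a Poisson rate with n observations summing to S gives posterior Gamma(α+S, β+n).
So α = 63 − 54 = 9 and β = 28 − 11 = 17.

Gamma(shape=9, rate=17)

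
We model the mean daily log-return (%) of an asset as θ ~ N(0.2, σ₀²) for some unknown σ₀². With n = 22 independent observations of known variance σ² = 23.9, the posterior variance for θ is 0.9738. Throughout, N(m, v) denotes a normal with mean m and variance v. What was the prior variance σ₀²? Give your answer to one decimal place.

Posterior precision equals prior precision plus data precision: 1/σ_n² = 1/σ₀² + n/σ².
So 1/σ₀² = 1/0.9738 − 22/23.9 = 1.026905 − 0.920502 = 0.106403.
Hence σ₀² = 1/0.106403 ≈ 9.4.

σ₀² = 9.4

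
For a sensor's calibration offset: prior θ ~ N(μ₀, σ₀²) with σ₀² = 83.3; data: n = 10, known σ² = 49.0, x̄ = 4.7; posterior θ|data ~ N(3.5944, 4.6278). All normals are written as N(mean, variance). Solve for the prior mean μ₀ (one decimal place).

The posterior mean is a precision-weighted average: μ_n = (τ₀μ₀ + τ_data·x̄)/(τ₀+τ_data), with τ₀=1/σ₀² and τ_data=n/σ².
Here τ₀ = 1/83.3 = 0.012005 and τ_data = 10/49.0 = 0.204082, so τ_n = 0.216087.
Rearranging for μ₀: μ₀ = (μ_n·τ_n − τ_data·x̄)/τ₀ = (3.5944·0.216087 − 0.204082·4.7) / 0.012005 = -0.182482/0.012005 ≈ -15.2.

μ₀ = -15.2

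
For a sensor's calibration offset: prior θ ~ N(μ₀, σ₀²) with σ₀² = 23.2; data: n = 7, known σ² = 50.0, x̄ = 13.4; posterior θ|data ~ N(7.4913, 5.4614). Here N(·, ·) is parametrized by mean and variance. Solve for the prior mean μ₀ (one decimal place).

μ₀ = -11.7

The posterior mean is a precision-weighted average: μ_n = (τ₀μ₀ + τ_data·x̄)/(τ₀+τ_data), with τ₀=1/σ₀² and τ_data=n/σ².
Here τ₀ = 1/23.2 = 0.043103 and τ_data = 7/50.0 = 0.140000, so τ_n = 0.183103.
Rearranging for μ₀: μ₀ = (μ_n·τ_n − τ_data·x̄)/τ₀ = (7.4913·0.183103 − 0.140000·13.4) / 0.043103 = -0.504320/0.043103 ≈ -11.7.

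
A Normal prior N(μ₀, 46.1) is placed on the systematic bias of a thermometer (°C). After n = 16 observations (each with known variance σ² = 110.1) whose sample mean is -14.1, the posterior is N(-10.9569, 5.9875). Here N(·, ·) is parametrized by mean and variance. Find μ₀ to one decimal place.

μ₀ = 10.1

With known observation variance, the Normal–Normal posterior has precision τ_n = τ₀ + n/σ² and mean μ_n = (τ₀μ₀ + (n/σ²)x̄)/τ_n.
Here τ₀ = 1/46.1 = 0.021692 and τ_data = 16/110.1 = 0.145322, so τ_n = 0.167014.
Rearranging for μ₀: μ₀ = (μ_n·τ_n − τ_data·x̄)/τ₀ = (-10.9569·0.167014 − 0.145322·-14.1) / 0.021692 = 0.219085/0.021692 ≈ 10.1.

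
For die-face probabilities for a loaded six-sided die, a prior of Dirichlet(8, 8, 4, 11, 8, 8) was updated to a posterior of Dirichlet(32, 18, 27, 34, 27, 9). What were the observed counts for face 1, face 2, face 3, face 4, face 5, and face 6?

counts (24, 10, 23, 23, 19, 1)

For a Dirichlet(α) prior with multinomial counts c, the posterior is Dirichlet(α + c) componentwise.
Counts are posterior − prior componentwise: 32−8=24, 18−8=10, 27−4=23, 34−11=23, 27−8=19, 9−8=1.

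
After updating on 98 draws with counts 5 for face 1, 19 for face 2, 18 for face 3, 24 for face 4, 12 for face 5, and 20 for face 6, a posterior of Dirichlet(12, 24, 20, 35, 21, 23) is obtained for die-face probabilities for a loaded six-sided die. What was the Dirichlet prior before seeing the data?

For a Dirichlet(α) prior with multinomial counts c, the posterior is Dirichlet(α + c) componentwise.
Subtract each count from the matching posterior parameter: 12−5=7, 24−19=5, 20−18=2, 35−24=11, 21−12=9, 23−20=3.

Dirichlet(7, 5, 2, 11, 9, 3)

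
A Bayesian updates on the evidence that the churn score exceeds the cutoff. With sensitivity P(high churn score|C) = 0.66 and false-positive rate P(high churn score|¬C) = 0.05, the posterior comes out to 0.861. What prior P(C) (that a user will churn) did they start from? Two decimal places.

P(C) = 0.32

In odds form, posterior odds = prior odds × likelihood ratio, so prior odds = posterior odds ÷ LR.
Posterior odds = 0.861/(1−0.861) = 6.1942. LR = 0.66/0.05 = 13.2000.
Prior odds = 6.1942/13.2000 = 0.4693, so P(C) = 0.4693/(1+0.4693) ≈ 0.32.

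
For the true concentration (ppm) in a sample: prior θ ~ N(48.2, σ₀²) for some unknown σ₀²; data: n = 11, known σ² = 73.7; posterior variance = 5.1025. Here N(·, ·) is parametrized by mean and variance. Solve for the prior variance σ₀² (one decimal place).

σ₀² = 21.4

For the Normal–Normal model with known σ², precisions add: τ_n = τ₀ + n/σ².
So 1/σ₀² = 1/5.1025 − 11/73.7 = 0.195982 − 0.149254 = 0.046728.
Hence σ₀² = 1/0.046728 ≈ 21.4.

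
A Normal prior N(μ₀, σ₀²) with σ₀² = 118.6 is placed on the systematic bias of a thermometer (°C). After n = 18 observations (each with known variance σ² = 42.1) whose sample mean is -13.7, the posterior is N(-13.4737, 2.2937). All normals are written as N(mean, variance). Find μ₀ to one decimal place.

μ₀ = -2.0

The posterior mean is a precision-weighted average: μ_n = (τ₀μ₀ + τ_data·x̄)/(τ₀+τ_data), with τ₀=1/σ₀² and τ_data=n/σ².
Here τ₀ = 1/118.6 = 0.008432 and τ_data = 18/42.1 = 0.427553, so τ_n = 0.435985.
Rearranging for μ₀: μ₀ = (μ_n·τ_n − τ_data·x̄)/τ₀ = (-13.4737·0.435985 − 0.427553·-13.7) / 0.008432 = -0.016855/0.008432 ≈ -2.0.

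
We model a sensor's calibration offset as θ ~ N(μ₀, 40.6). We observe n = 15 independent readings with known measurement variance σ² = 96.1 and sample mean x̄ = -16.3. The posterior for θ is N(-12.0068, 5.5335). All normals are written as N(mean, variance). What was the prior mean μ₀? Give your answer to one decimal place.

μ₀ = 15.2

The posterior mean is a precision-weighted average: μ_n = (τ₀μ₀ + τ_data·x̄)/(τ₀+τ_data), with τ₀=1/σ₀² and τ_data=n/σ².
Here τ₀ = 1/40.6 = 0.024631 and τ_data = 15/96.1 = 0.156087, so τ_n = 0.180718.
Rearranging for μ₀: μ₀ = (μ_n·τ_n − τ_data·x̄)/τ₀ = (-12.0068·0.180718 − 0.156087·-16.3) / 0.024631 = 0.374373/0.024631 ≈ 15.2.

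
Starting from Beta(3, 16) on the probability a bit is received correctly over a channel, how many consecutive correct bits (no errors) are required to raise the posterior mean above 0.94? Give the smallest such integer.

After k correct bits and 0 errors the posterior is Beta(3+k, 16), with mean (3+k)/(3+16+k).
Set (3+k)/(19+k) > 0.94 and solve: k > (0.94·19 − 3)/(1 − 0.94) = 247.667.
The smallest integer exceeding 247.667 is 248.

k = 248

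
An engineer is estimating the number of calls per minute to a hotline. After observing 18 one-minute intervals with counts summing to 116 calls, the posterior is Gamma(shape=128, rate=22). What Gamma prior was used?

Gamma(shape=12, rate=4)

Gamma–Poisson conjugacy: posterior shape = α + Σxᵢ, posterior rate = β + n.
So α = 128 − 116 = 12 and β = 22 − 18 = 4.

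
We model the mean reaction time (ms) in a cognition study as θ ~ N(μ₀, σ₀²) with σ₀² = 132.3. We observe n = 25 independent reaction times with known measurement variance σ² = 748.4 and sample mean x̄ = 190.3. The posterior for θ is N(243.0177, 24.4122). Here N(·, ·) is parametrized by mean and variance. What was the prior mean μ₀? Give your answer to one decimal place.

μ₀ = 476.0

With known observation variance, the Normal–Normal posterior has precision τ_n = τ₀ + n/σ² and mean μ_n = (τ₀μ₀ + (n/σ²)x̄)/τ_n.
Here τ₀ = 1/132.3 = 0.007559 and τ_data = 25/748.4 = 0.033405, so τ_n = 0.040964.
Rearranging for μ₀: μ₀ = (μ_n·τ_n − τ_data·x̄)/τ₀ = (243.0177·0.040964 − 0.033405·190.3) / 0.007559 = 3.598006/0.007559 ≈ 476.0.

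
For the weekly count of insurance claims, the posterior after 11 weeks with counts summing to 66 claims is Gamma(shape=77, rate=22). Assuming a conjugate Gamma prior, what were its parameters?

A Gamma(α, β) prior (rate parametrization) on a Poisson rate with n observations summing to S gives posterior Gamma(α+S, β+n).
So α = 77 − 66 = 11 and β = 22 − 11 = 11.

Gamma(shape=11, rate=11)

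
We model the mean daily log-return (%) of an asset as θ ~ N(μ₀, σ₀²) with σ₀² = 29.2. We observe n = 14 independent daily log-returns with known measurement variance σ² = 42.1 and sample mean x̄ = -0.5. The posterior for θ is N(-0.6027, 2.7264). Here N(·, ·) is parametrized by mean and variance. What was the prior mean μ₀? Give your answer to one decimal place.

μ₀ = -1.6

The posterior mean is a precision-weighted average: μ_n = (τ₀μ₀ + τ_data·x̄)/(τ₀+τ_data), with τ₀=1/σ₀² and τ_data=n/σ².
Here τ₀ = 1/29.2 = 0.034247 and τ_data = 14/42.1 = 0.332542, so τ_n = 0.366789.
Rearranging for μ₀: μ₀ = (μ_n·τ_n − τ_data·x̄)/τ₀ = (-0.6027·0.366789 − 0.332542·-0.5) / 0.034247 = -0.054793/0.034247 ≈ -1.6.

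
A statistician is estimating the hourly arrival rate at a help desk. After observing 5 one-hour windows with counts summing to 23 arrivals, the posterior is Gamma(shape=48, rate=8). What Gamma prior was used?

A Gamma(α, β) prior (rate parametrization) on a Poisson rate with n observations summing to S gives posterior Gamma(α+S, β+n).
So α = 48 − 23 = 25 and β = 8 − 5 = 3.

Gamma(shape=25, rate=3)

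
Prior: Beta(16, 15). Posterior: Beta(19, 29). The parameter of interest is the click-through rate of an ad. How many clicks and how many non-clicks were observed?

3 clicks and 14 non-clicks

Under Beta–binomial conjugacy the posterior parameters are (a+s, b+f).
Match parameters: s=19−16=3, f=29−15=14.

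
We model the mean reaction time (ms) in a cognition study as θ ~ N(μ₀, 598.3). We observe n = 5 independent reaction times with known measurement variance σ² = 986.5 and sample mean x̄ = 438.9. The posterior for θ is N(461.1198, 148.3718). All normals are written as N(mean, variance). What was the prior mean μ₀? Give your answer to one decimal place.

μ₀ = 528.5

The posterior mean is a precision-weighted average: μ_n = (τ₀μ₀ + τ_data·x̄)/(τ₀+τ_data), with τ₀=1/σ₀² and τ_data=n/σ².
Here τ₀ = 1/598.3 = 0.001671 and τ_data = 5/986.5 = 0.005068, so τ_n = 0.006739.
Rearranging for μ₀: μ₀ = (μ_n·τ_n − τ_data·x̄)/τ₀ = (461.1198·0.006739 − 0.005068·438.9) / 0.001671 = 0.883141/0.001671 ≈ 528.5.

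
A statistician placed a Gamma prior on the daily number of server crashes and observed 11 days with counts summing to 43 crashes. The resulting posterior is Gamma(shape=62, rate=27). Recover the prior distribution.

Gamma(shape=19, rate=16)

A Gamma(α, β) prior (rate parametrization) on a Poisson rate with n observations summing to S gives posterior Gamma(α+S, β+n).
So α = 62 − 43 = 19 and β = 27 − 11 = 16.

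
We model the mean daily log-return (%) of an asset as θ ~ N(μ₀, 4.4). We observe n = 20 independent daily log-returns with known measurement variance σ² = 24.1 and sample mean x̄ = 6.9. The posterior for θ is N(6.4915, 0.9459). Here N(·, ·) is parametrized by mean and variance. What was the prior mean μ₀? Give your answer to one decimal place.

μ₀ = 5.0

The posterior mean is a precision-weighted average: μ_n = (τ₀μ₀ + τ_data·x̄)/(τ₀+τ_data), with τ₀=1/σ₀² and τ_data=n/σ².
Here τ₀ = 1/4.4 = 0.227273 and τ_data = 20/24.1 = 0.829876, so τ_n = 1.057149.
Rearranging for μ₀: μ₀ = (μ_n·τ_n − τ_data·x̄)/τ₀ = (6.4915·1.057149 − 0.829876·6.9) / 0.227273 = 1.136338/0.227273 ≈ 5.0.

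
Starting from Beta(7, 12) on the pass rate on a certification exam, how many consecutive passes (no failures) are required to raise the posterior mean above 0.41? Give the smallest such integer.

k = 2

After k passes and 0 failures the posterior is Beta(7+k, 12), with mean (7+k)/(7+12+k).
Set (7+k)/(19+k) > 0.41 and solve: k > (0.41·19 − 7)/(1 − 0.41) = 1.339.
The smallest integer exceeding 1.339 is 2, and checking k=2: (9)/(21) = 0.4286 > 0.41.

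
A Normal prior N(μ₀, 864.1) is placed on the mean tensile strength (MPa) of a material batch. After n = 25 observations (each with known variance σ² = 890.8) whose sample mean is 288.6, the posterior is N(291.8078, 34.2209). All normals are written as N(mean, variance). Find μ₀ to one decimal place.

μ₀ = 369.6

With known observation variance, the Normal–Normal posterior has precision τ_n = τ₀ + n/σ² and mean μ_n = (τ₀μ₀ + (n/σ²)x̄)/τ_n.
Here τ₀ = 1/864.1 = 0.001157 and τ_data = 25/890.8 = 0.028065, so τ_n = 0.029222.
Rearranging for μ₀: μ₀ = (μ_n·τ_n − τ_data·x̄)/τ₀ = (291.8078·0.029222 − 0.028065·288.6) / 0.001157 = 0.427649/0.001157 ≈ 369.6.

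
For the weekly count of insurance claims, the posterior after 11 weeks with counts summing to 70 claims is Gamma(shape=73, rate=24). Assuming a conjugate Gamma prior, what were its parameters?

Gamma(shape=3, rate=13)

Gamma–Poisson conjugacy: posterior shape = α + Σxᵢ, posterior rate = β + n.
So α = 73 − 70 = 3 and β = 24 − 11 = 13.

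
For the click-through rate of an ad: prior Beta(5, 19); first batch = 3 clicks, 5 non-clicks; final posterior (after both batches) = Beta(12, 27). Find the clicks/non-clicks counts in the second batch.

Because Beta–binomial updating is additive in the counts, the combined data contributed (α_post−α_prior, β_post−β_prior) successes and failures.
Total across both batches: 12−5=7 clicks, 27−19=8 non-clicks.
Subtract the first batch: 7−3=4 clicks and 8−5=3 non-clicks.

4 clicks and 3 non-clicks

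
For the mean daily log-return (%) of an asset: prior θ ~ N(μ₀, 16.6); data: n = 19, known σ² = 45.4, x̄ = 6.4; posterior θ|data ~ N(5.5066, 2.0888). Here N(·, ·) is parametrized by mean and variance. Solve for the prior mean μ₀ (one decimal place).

μ₀ = -0.7

With known observation variance, the Normal–Normal posterior has precision τ_n = τ₀ + n/σ² and mean μ_n = (τ₀μ₀ + (n/σ²)x̄)/τ_n.
Here τ₀ = 1/16.6 = 0.060241 and τ_data = 19/45.4 = 0.418502, so τ_n = 0.478743.
Rearranging for μ₀: μ₀ = (μ_n·τ_n − τ_data·x̄)/τ₀ = (5.5066·0.478743 − 0.418502·6.4) / 0.060241 = -0.042167/0.060241 ≈ -0.7.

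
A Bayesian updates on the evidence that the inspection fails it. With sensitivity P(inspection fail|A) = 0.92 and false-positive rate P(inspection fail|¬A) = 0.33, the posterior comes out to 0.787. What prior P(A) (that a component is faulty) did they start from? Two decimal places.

P(A) = 0.57

In odds form, posterior odds = prior odds × likelihood ratio, so prior odds = posterior odds ÷ LR.
Posterior odds = 0.787/(1−0.787) = 3.6948. LR = 0.92/0.33 = 2.7879.
Prior odds = 3.6948/2.7879 = 1.3253, so P(A) = 1.3253/(1+1.3253) ≈ 0.57.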